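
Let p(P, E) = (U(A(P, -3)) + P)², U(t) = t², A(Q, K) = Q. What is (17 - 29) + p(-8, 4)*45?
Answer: 141108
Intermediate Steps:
p(P, E) = (P + P²)² (p(P, E) = (P² + P)² = (P + P²)²)
(17 - 29) + p(-8, 4)*45 = (17 - 29) + ((-8)²*(1 - 8)²)*45 = -12 + (64*(-7)²)*45 = -12 + (64*49)*45 = -12 + 3136*45 = -12 + 141120 = 141108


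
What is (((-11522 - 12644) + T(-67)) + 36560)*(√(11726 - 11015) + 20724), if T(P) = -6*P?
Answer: 265184304 + 38388*√79 ≈ 2.6553e+8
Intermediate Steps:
(((-11522 - 12644) + T(-67)) + 36560)*(√(11726 - 11015) + 20724) = (((-11522 - 12644) - 6*(-67)) + 36560)*(√(11726 - 11015) + 20724) = ((-24166 + 402) + 36560)*(√711 + 20724) = (-23764 + 36560)*(3*√79 + 20724) = 12796*(20724 + 3*√79) = 265184304 + 38388*√79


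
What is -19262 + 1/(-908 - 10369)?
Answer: -217217575/11277 ≈ -19262.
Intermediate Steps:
-19262 + 1/(-908 - 10369) = -19262 + 1/(-11277) = -19262 - 1/11277 = -217217575/11277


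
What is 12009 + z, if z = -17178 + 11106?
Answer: 5937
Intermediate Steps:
z = -6072
12009 + z = 12009 - 6072 = 5937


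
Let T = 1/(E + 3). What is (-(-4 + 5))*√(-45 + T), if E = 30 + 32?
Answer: -2*I*√47515/65 ≈ -6.7071*I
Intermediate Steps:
E = 62
T = 1/65 (T = 1/(62 + 3) = 1/65 ≈ 0.015385)
(-(-4 + 5))*√(-45 + T) = (-(-4 + 5))*√(-45 + 1/65) = (-1*1)*√(-2924/65) = -2*I*√47515/65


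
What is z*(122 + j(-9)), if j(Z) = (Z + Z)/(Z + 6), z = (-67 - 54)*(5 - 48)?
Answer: 665984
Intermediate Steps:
z = 5203 (z = -121*(-43) = 5203)
j(Z) = 2*Z/(6 + Z) (j(Z) = (2*Z)/(6 + Z) = 2*Z/(6 + Z))
z*(122 + j(-9)) = 5203*(122 + 2*(-9)/(6 - 9)) = 5203*(122 + 2*(-9)/(-3)) = 5203*(122 + 2*(-9)*(-⅓)) = 5203*(122 + 6) = 5203*128 = 665984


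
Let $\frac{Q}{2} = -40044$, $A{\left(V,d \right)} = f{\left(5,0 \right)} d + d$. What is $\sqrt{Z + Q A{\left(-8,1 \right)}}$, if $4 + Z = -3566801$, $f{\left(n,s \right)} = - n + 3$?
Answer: $3 i \sqrt{387413} \approx 1867.3 i$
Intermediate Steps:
$f{\left(n,s \right)} = 3 - n$
$A{\left(V,d \right)} = - d$ ($A{\left(V,d \right)} = \left(3 - 5\right) d + d = - 2 d + d = - d$)
$Z = -3566805$ ($Z = -4 - 3566801 = -3566805$)
$Q = -80088$ ($Q = 2 \left(-40044\right) = -80088$)
$\sqrt{Z + Q A{\left(-8,1 \right)}} = \sqrt{-3566805 - 80088 \left(\left(-1\right) 1\right)} = \sqrt{-3566805 - -80088} = \sqrt{-3566805 + 80088} = \sqrt{-3486717} = 3 i \sqrt{387413}$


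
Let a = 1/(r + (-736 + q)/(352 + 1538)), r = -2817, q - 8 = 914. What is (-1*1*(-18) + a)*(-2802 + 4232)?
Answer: 11419634655/443662 ≈ 25740.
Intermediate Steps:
q = 922 (q = 8 + 914 = 922)
a = -315/887324 (a = 1/(-2817 + (-736 + 922)/(352 + 1538)) = 1/(-2817 + 186/1890) = 1/(-2817 + 186*(1/1890)) = 1/(-2817 + 31/315) = 1/(-887324/315) = -315/887324 ≈ -0.00035500)
(-1*1*(-18) + a)*(-2802 + 4232) = (-1*1*(-18) - 315/887324)*(-2802 + 4232) = (-1*(-18) - 315/887324)*1430 = (18 - 315/887324)*1430 = (15971517/887324)*1430 = 11419634655/443662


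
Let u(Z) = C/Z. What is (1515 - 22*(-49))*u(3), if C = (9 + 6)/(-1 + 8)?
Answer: 12965/7 ≈ 1852.1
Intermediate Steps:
C = 15/7 ≈ 2.1429
u(Z) = 15/(7*Z)
(1515 - 22*(-49))*u(3) = (1515 - 22*(-49))*((15/7)/3) = (1515 + 1078)*((15/7)*(⅓)) = 2593*(5/7) = 12965/7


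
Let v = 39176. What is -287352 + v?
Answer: -248176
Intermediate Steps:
-287352 + v = -287352 + 39176 = -248176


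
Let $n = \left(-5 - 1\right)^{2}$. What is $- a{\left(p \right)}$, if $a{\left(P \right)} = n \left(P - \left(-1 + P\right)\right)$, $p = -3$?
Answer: $-36$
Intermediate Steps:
$n = 36$ ($n = \left(-6\right)^{2} = 36$)
$a{\left(P \right)} = 36$ ($a{\left(P \right)} = 36 \left(P - \left(-1 + P\right)\right) = 36 \cdot 1 = 36$)
$- a{\left(p \right)} = \left(-1\right) 36 = -36$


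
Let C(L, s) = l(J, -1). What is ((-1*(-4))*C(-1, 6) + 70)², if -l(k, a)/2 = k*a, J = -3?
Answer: 2116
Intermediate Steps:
l(k, a) = -2*a*k (l(k, a) = -2*k*a = -2*a*k)
C(L, s) = -6 (C(L, s) = -2*(-1)*(-3) = -6)
((-1*(-4))*C(-1, 6) + 70)² = (-1*(-4)*(-6) + 70)² = (4*(-6) + 70)² = (-24 + 70)² = 46² = 2116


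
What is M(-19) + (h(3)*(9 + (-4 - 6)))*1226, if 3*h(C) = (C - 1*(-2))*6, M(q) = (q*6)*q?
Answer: -10094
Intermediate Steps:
M(q) = 6*q**2 (M(q) = (6*q)*q = 6*q**2)
h(C) = 4 + 2*C (h(C) = ((C - 1*(-2))*6)/3 = ((C + 2)*6)/3 = ((2 + C)*6)/3 = (12 + 6*C)/3 = 4 + 2*C)
M(-19) + (h(3)*(9 + (-4 - 6)))*1226 = 6*(-19)**2 + ((4 + 2*3)*(9 + (-4 - 6)))*1226 = 6*361 + ((4 + 6)*(9 - 10))*1226 = 2166 + (10*(-1))*1226 = 2166 - 10*1226 = 2166 - 12260 = -10094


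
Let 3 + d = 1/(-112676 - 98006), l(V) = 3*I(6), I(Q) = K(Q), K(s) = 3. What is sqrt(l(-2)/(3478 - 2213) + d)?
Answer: I*sqrt(212582097979925410)/266512730 ≈ 1.73*I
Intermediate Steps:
I(Q) = 3
l(V) = 9 (l(V) = 3*3 = 9)
d = -632047/210682 (d = -3 + 1/(-112676 - 98006) = -3 + 1/(-210682) = -3 - 1/210682 = -632047/210682 ≈ -3.0000)
sqrt(l(-2)/(3478 - 2213) + d) = sqrt(9/(3478 - 2213) - 632047/210682) = sqrt(9/1265 - 632047/210682) = sqrt(-797643317/266512730) = I*sqrt(212582097979925410)/266512730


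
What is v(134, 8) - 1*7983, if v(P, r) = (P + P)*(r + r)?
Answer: -3695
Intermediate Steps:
v(P, r) = 4*P*r (v(P, r) = (2*P)*(2*r) = 4*P*r)
v(134, 8) - 1*7983 = 4*134*8 - 1*7983 = 4288 - 7983 = -3695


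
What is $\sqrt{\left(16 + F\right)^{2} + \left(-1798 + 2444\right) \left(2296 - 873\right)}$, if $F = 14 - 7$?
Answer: $\sqrt{919787} \approx 959.06$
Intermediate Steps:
$F = 7$
$\sqrt{\left(16 + F\right)^{2} + \left(-1798 + 2444\right) \left(2296 - 873\right)} = \sqrt{\left(16 + 7\right)^{2} + \left(-1798 + 2444\right) \left(2296 - 873\right)} = \sqrt{23^{2} + 646 \cdot 1423} = \sqrt{529 + 919258} = \sqrt{919787}$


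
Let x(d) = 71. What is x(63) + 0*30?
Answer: 71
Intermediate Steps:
x(63) + 0*30 = 71 + 0*30 = 71 + 0 = 71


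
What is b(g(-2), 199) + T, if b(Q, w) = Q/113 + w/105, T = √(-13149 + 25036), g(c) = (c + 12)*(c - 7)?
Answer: 13037/11865 + √11887 ≈ 110.13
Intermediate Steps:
g(c) = (-7 + c)*(12 + c) (g(c) = (12 + c)*(-7 + c) = (-7 + c)*(12 + c))
T = √11887 ≈ 109.03
b(Q, w) = w/105 + Q/113 (b(Q, w) = Q*(1/113) + w*(1/105) = Q/113 + w/105 = w/105 + Q/113)
b(g(-2), 199) + T = ((1/105)*199 + (-84 + (-2)² + 5*(-2))/113) + √11887 = (199/105 + (-84 + 4 - 10)/113) + √11887 = (199/105 + (1/113)*(-90)) + √11887 = (199/105 - 90/113) + √11887 = 13037/11865 + √11887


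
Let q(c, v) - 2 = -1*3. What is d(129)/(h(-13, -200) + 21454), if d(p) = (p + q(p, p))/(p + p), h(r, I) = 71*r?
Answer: 64/2648499 ≈ 2.4165e-5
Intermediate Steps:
q(c, v) = -1 (q(c, v) = 2 - 1*3 = 2 - 3 = -1)
d(p) = (-1 + p)/(2*p) (d(p) = (p - 1)/(p + p) = (-1 + p)/((2*p)) = (-1 + p)*(1/(2*p)) = (-1 + p)/(2*p))
d(129)/(h(-13, -200) + 21454) = ((1/2)*(-1 + 129)/129)/(71*(-13) + 21454) = ((1/2)*(1/129)*128)/(-923 + 21454) = (64/129)/20531 = (64/129)*(1/20531) = 64/2648499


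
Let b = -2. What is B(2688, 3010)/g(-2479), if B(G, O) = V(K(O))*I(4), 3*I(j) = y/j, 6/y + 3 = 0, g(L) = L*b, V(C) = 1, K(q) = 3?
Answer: -1/29748 ≈ -3.3616e-5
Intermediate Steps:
g(L) = -2*L (g(L) = L*(-2) = -2*L)
y = -2 (y = 6/(-3 + 0) = 6/(-3) = 6*(-1/3) = -2)
I(j) = -2/(3*j) (I(j) = (-2/j)/3 = -2/(3*j))
B(G, O) = -1/6 (B(G, O) = 1*(-2/3/4) = 1*(-2/3*1/4) = 1*(-1/6) = -1/6)
B(2688, 3010)/g(-2479) = -1/(6*((-2*(-2479)))) = -1/6/4958 = -1/6*1/4958 = -1/29748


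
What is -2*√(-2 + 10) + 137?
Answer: 137 - 4*√2 ≈ 131.34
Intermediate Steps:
-2*√(-2 + 10) + 137 = -4*√2 + 137 = 137 - 4*√2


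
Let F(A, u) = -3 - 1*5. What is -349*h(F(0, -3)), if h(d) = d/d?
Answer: -349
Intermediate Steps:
F(A, u) = -8 (F(A, u) = -3 - 5 = -8)
h(d) = 1
-349*h(F(0, -3)) = -349*1 = -349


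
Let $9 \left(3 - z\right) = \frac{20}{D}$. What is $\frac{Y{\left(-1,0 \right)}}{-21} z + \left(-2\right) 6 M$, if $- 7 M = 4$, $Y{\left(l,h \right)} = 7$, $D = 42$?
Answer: $\frac{3331}{567} \approx 5.8748$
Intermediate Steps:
$z = \frac{557}{189}$ ($z = 3 - \frac{20 \cdot \frac{1}{42}}{9} = 3 - \frac{10}{189} = \frac{557}{189} \approx 2.9471$)
$M = - \frac{4}{7}$ ($M = \left(- \frac{1}{7}\right) 4 = - \frac{4}{7} \approx -0.57143$)
$\frac{Y{\left(-1,0 \right)}}{-21} z + \left(-2\right) 6 M = \frac{7}{-21} \cdot \frac{557}{189} + \left(-2\right) 6 \left(- \frac{4}{7}\right) = 7 \left(- \frac{1}{21}\right) \frac{557}{189} - - \frac{48}{7} = \left(- \frac{1}{3}\right) \frac{557}{189} + \frac{48}{7} = - \frac{557}{567} + \frac{48}{7} = \frac{3331}{567}$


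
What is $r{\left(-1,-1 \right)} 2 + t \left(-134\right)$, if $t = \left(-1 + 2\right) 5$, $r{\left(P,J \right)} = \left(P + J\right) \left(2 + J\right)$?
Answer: $-674$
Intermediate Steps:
$r{\left(P,J \right)} = \left(2 + J\right) \left(J + P\right)$ ($r{\left(P,J \right)} = \left(J + P\right) \left(2 + J\right) = \left(2 + J\right) \left(J + P\right)$)
$t = 5$ ($t = 1 \cdot 5 = 5$)
$r{\left(-1,-1 \right)} 2 + t \left(-134\right) = \left(\left(-1\right)^{2} + 2 \left(-1\right) + 2 \left(-1\right) - -1\right) 2 + 5 \left(-134\right) = \left(1 - 2 - 2 + 1\right) 2 - 670 = \left(-2\right) 2 - 670 = -4 - 670 = -674$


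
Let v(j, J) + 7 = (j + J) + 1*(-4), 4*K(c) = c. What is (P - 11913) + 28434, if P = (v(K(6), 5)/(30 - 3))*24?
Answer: 16517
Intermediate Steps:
K(c) = c/4
v(j, J) = -11 + J + j (v(j, J) = -7 + ((j + J) + 1*(-4)) = -7 + ((J + j) - 4) = -7 + (-4 + J + j) = -11 + J + j)
P = -4 (P = ((-11 + 5 + (¼)*6)/(30 - 3))*24 = ((-11 + 5 + 3/2)/27)*24 = ((1/27)*(-9/2))*24 = -⅙*24 = -4)
(P - 11913) + 28434 = (-4 - 11913) + 28434 = -11917 + 28434 = 16517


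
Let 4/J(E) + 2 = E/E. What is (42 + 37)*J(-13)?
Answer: -316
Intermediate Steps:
J(E) = -4 (J(E) = 4/(-2 + E/E) = 4/(-2 + 1) = 4/(-1) = 4*(-1) = -4)
(42 + 37)*J(-13) = (42 + 37)*(-4) = 79*(-4) = -316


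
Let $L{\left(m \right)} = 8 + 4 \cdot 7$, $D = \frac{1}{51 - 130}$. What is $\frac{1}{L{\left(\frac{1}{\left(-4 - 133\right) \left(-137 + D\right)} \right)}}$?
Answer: $\frac{1}{36} \approx 0.027778$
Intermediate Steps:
$D = - \frac{1}{79}$ ($D = \frac{1}{-79} = - \frac{1}{79} \approx -0.012658$)
$L{\left(m \right)} = 36$ ($L{\left(m \right)} = 8 + 28 = 36$)
$\frac{1}{L{\left(\frac{1}{\left(-4 - 133\right) \left(-137 + D\right)} \right)}} = \frac{1}{36}$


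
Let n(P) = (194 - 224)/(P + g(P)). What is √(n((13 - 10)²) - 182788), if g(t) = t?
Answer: I*√1645107/3 ≈ 427.54*I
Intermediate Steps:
n(P) = -15/P (n(P) = (194 - 224)/(P + P) = -30*1/(2*P) = -15/P)
√(n((13 - 10)²) - 182788) = √(-15/(13 - 10)² - 182788) = √(-15/(3²) - 182788) = √(-15/9 - 182788) = √(-15*⅑ - 182788) = √(-5/3 - 182788) = √(-548369/3) = I*√1645107/3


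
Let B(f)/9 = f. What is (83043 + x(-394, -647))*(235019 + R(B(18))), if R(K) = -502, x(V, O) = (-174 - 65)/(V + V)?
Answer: 15346352291591/788 ≈ 1.9475e+10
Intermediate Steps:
B(f) = 9*f
x(V, O) = -239/(2*V) (x(V, O) = -239*1/(2*V) = -239/(2*V))
(83043 + x(-394, -647))*(235019 + R(B(18))) = (83043 - 239/2/(-394))*(235019 - 502) = (83043 - 239/2*(-1/394))*234517 = (83043 + 239/788)*234517 = (65438123/788)*234517 = 15346352291591/788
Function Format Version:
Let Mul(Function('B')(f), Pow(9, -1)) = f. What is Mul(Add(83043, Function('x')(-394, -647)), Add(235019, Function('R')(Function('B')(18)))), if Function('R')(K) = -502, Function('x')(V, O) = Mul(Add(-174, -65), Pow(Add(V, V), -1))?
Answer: Rational(15346352291591, 788) ≈ 1.9475e+10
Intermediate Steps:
Function('B')(f) = Mul(9, f)
Function('x')(V, O) = Mul(Rational(-239, 2), Pow(V, -1)) (Function('x')(V, O) = Mul(-239, Pow(Mul(2, V), -1)) = Mul(-239, Mul(Rational(1, 2), Pow(V, -1))) = Mul(Rational(-239, 2), Pow(V, -1)))
Mul(Add(83043, Function('x')(-394, -647)), Add(235019, Function('R')(Function('B')(18)))) = Mul(Add(83043, Mul(Rational(-239, 2), Pow(-394, -1))), Add(235019, -502)) = Mul(Add(83043, Mul(Rational(-239, 2), Rational(-1, 394))), 234517) = Mul(Add(83043, Rational(239, 788)), 234517) = Mul(Rational(65438123, 788), 234517) = Rational(15346352291591, 788)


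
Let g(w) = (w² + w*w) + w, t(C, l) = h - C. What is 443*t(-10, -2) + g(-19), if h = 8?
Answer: 8677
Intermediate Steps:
t(C, l) = 8 - C
g(w) = w + 2*w² (g(w) = (w² + w²) + w = 2*w² + w = w + 2*w²)
443*t(-10, -2) + g(-19) = 443*(8 - 1*(-10)) - 19*(1 + 2*(-19)) = 443*(8 + 10) - 19*(1 - 38) = 443*18 - 19*(-37) = 7974 + 703 = 8677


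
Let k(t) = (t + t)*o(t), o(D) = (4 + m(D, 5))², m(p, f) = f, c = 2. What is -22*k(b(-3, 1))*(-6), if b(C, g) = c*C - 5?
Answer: -235224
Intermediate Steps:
o(D) = 81 (o(D) = (4 + 5)² = 9² = 81)
b(C, g) = -5 + 2*C (b(C, g) = 2*C - 5 = -5 + 2*C)
k(t) = 162*t (k(t) = (t + t)*81 = (2*t)*81 = 162*t)
-22*k(b(-3, 1))*(-6) = -3564*(-5 + 2*(-3))*(-6) = -3564*(-5 - 6)*(-6) = -3564*(-11)*(-6) = -22*(-1782)*(-6) = 39204*(-6) = -235224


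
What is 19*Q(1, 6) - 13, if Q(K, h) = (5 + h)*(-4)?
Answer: -849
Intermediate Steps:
Q(K, h) = -20 - 4*h
19*Q(1, 6) - 13 = 19*(-20 - 4*6) - 13 = 19*(-20 - 24) - 13 = 19*(-44) - 13 = -836 - 13 = -849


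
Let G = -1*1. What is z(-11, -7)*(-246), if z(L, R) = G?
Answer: 246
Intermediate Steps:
G = -1
z(L, R) = -1
z(-11, -7)*(-246) = -1*(-246) = 246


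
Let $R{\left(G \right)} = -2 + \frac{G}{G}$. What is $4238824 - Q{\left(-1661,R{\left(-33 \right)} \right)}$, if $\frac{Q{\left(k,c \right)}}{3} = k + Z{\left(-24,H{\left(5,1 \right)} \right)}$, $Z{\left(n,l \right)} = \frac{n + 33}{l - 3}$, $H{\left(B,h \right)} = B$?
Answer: $\frac{8487587}{2} \approx 4.2438 \cdot 10^{6}$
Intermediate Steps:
$R{\left(G \right)} = -1$ ($R{\left(G \right)} = -2 + 1 = -1$)
$Z{\left(n,l \right)} = \frac{33 + n}{-3 + l}$
$Q{\left(k,c \right)} = \frac{27}{2} + 3 k$ ($Q{\left(k,c \right)} = 3 \left(k + \frac{33 - 24}{-3 + 5}\right) = 3 \left(k + \frac{1}{2} \cdot 9\right) = 3 \left(k + \frac{9}{2}\right) = 3 \left(\frac{9}{2} + k\right) = \frac{27}{2} + 3 k$)
$4238824 - Q{\left(-1661,R{\left(-33 \right)} \right)} = 4238824 - \left(\frac{27}{2} + 3 \left(-1661\right)\right) = 4238824 - \left(\frac{27}{2} - 4983\right) = 4238824 - - \frac{9939}{2} = 4238824 + \frac{9939}{2} = \frac{8487587}{2}$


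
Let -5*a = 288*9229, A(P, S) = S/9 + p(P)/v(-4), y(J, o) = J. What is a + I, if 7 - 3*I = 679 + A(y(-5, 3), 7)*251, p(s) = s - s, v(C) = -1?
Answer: -71803729/135 ≈ -5.3188e+5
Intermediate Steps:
p(s) = 0
A(P, S) = S/9 (A(P, S) = S/9 + 0/(-1) = S*(1/9) + 0*(-1) = S/9 + 0 = S/9)
a = -2657952/5 (a = -288*9229/5 = -1/5*2657952 = -2657952/5 ≈ -5.3159e+5)
I = -7805/27 (I = 7/3 - (679 + ((1/9)*7)*251)/3 = 7/3 - (679 + (7/9)*251)/3 = 7/3 - (679 + 1757/9)/3 = 7/3 - 1/3*7868/9 = 7/3 - 7868/27 = -7805/27 ≈ -289.07)
a + I = -2657952/5 - 7805/27 = -71803729/135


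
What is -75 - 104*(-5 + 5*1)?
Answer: -75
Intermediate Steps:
-75 - 104*(-5 + 5*1) = -75 - 104*(-5 + 5) = -75 - 104*0 = -75 + 0 = -75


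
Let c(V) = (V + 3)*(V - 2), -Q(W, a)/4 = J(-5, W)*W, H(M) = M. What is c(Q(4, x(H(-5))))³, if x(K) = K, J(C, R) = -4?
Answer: 71680244264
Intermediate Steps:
Q(W, a) = 16*W (Q(W, a) = -(-16)*W = 16*W)
c(V) = (-2 + V)*(3 + V) (c(V) = (3 + V)*(-2 + V) = (-2 + V)*(3 + V))
c(Q(4, x(H(-5))))³ = (-6 + 16*4 + (16*4)²)³ = (-6 + 64 + 64²)³ = (-6 + 64 + 4096)³ = 4154³ = 71680244264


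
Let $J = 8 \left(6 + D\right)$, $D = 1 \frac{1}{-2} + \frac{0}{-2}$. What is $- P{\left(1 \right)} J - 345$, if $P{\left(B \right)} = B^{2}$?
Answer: $-389$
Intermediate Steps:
$D = - \frac{1}{2}$ ($D = 1 \left(- \frac{1}{2}\right) + 0 \left(- \frac{1}{2}\right) = - \frac{1}{2} + 0 = - \frac{1}{2} \approx -0.5$)
$J = 44$ ($J = 8 \left(6 - \frac{1}{2}\right) = 8 \cdot \frac{11}{2} = 44$)
$- P{\left(1 \right)} J - 345 = - 1^{2} \cdot 44 - 345 = \left(-1\right) 1 \cdot 44 - 345 = \left(-1\right) 44 - 345 = -44 - 345 = -389$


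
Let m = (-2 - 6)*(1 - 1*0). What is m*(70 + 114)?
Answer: -1472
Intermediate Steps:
m = -8 (m = -8*(1 + 0) = -8*1 = -8)
m*(70 + 114) = -8*(70 + 114) = -8*184 = -1472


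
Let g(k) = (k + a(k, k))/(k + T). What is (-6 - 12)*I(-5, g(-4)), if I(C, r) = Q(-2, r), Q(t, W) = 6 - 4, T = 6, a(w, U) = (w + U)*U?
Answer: -36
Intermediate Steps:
a(w, U) = U*(U + w) (a(w, U) = (U + w)*U = U*(U + w))
Q(t, W) = 2
g(k) = (k + 2*k**2)/(6 + k) (g(k) = (k + k*(k + k))/(k + 6) = (k + k*(2*k))/(6 + k) = (k + 2*k**2)/(6 + k))
I(C, r) = 2
(-6 - 12)*I(-5, g(-4)) = (-6 - 12)*2 = -18*2 = -36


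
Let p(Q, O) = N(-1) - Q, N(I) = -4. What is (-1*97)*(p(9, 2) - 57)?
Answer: 6790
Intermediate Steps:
p(Q, O) = -4 - Q
(-1*97)*(p(9, 2) - 57) = (-1*97)*((-4 - 1*9) - 57) = -97*((-4 - 9) - 57) = -97*(-13 - 57) = -97*(-70) = 6790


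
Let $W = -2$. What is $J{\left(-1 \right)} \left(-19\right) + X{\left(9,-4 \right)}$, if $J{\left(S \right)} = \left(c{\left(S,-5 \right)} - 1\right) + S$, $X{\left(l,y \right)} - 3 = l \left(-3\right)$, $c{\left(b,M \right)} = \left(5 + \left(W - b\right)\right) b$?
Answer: $90$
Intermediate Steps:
$c{\left(b,M \right)} = b \left(3 - b\right)$ ($c{\left(b,M \right)} = \left(5 - \left(2 + b\right)\right) b = \left(3 - b\right) b = b \left(3 - b\right)$)
$X{\left(l,y \right)} = 3 - 3 l$ ($X{\left(l,y \right)} = 3 + l \left(-3\right) = 3 - 3 l$)
$J{\left(S \right)} = -1 + S + S \left(3 - S\right)$ ($J{\left(S \right)} = \left(S \left(3 - S\right) - 1\right) + S = \left(-1 + S \left(3 - S\right)\right) + S = -1 + S + S \left(3 - S\right)$)
$J{\left(-1 \right)} \left(-19\right) + X{\left(9,-4 \right)} = \left(-1 - 1 - - (-3 - 1)\right) \left(-19\right) + \left(3 - 27\right) = \left(-1 - 1 - \left(-1\right) \left(-4\right)\right) \left(-19\right) + \left(3 - 27\right) = \left(-1 - 1 - 4\right) \left(-19\right) - 24 = \left(-6\right) \left(-19\right) - 24 = 114 - 24 = 90$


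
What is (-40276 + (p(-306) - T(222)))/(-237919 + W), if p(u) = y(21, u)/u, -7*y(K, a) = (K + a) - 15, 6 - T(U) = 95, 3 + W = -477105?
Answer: 14346809/255264639 ≈ 0.056204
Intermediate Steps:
W = -477108 (W = -3 - 477105 = -477108)
T(U) = -89 (T(U) = 6 - 1*95 = 6 - 95 = -89)
y(K, a) = 15/7 - K/7 - a/7 (y(K, a) = -((K + a) - 15)/7 = -(-15 + K + a)/7 = 15/7 - K/7 - a/7)
p(u) = (-6/7 - u/7)/u (p(u) = (15/7 - ⅐*21 - u/7)/u = (15/7 - 3 - u/7)/u = (-6/7 - u/7)/u)
(-40276 + (p(-306) - T(222)))/(-237919 + W) = (-40276 + ((⅐)*(-6 - 1*(-306))/(-306) - 1*(-89)))/(-237919 - 477108) = (-40276 + ((⅐)*(-1/306)*(-6 + 306) + 89))/(-715027) = (-40276 + ((⅐)*(-1/306)*300 + 89))*(-1/715027) = (-40276 + (-50/357 + 89))*(-1/715027) = (-40276 + 31723/357)*(-1/715027) = -14346809/357*(-1/715027) = 14346809/255264639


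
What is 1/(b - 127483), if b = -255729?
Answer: -1/383212 ≈ -2.6095e-6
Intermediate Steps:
1/(b - 127483) = 1/(-255729 - 127483) = 1/(-383212) = -1/383212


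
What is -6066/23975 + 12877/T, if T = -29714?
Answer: -488971199/712393150 ≈ -0.68638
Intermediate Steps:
-6066/23975 + 12877/T = -6066/23975 + 12877/(-29714) = -6066*1/23975 + 12877*(-1/29714) = -6066/23975 - 12877/29714 = -488971199/712393150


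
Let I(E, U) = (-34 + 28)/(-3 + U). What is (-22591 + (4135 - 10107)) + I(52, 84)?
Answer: -771203/27 ≈ -28563.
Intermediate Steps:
I(E, U) = -6/(-3 + U)
(-22591 + (4135 - 10107)) + I(52, 84) = (-22591 + (4135 - 10107)) - 6/(-3 + 84) = (-22591 - 5972) - 6/81 = -28563 - 6*1/81 = -28563 - 2/27 = -771203/27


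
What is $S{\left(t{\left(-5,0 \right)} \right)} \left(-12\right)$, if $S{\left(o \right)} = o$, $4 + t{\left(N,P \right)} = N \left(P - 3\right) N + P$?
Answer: $948$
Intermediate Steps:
$t{\left(N,P \right)} = -4 + P + N^{2} \left(-3 + P\right)$ ($t{\left(N,P \right)} = -4 + \left(N \left(P - 3\right) N + P\right) = -4 + \left(N \left(-3 + P\right) N + P\right) = -4 + \left(N^{2} \left(-3 + P\right) + P\right) = -4 + \left(P + N^{2} \left(-3 + P\right)\right) = -4 + P + N^{2} \left(-3 + P\right)$)
$S{\left(t{\left(-5,0 \right)} \right)} \left(-12\right) = \left(-4 + 0 - 3 \left(-5\right)^{2} + 0 \left(-5\right)^{2}\right) \left(-12\right) = \left(-4 + 0 - 75 + 0 \cdot 25\right) \left(-12\right) = \left(-4 + 0 - 75 + 0\right) \left(-12\right) = \left(-79\right) \left(-12\right) = 948$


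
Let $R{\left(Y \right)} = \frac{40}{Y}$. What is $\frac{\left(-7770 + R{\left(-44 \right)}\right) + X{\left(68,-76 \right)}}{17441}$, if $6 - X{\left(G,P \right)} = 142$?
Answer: $- \frac{86976}{191851} \approx -0.45335$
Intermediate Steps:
$X{\left(G,P \right)} = -136$ ($X{\left(G,P \right)} = 6 - 142 = -136$)
$\frac{\left(-7770 + R{\left(-44 \right)}\right) + X{\left(68,-76 \right)}}{17441} = \frac{\left(-7770 + \frac{40}{-44}\right) - 136}{17441} = \left(\left(-7770 + 40 \left(- \frac{1}{44}\right)\right) - 136\right) \frac{1}{17441} = \left(\left(-7770 - \frac{10}{11}\right) - 136\right) \frac{1}{17441} = \left(- \frac{85480}{11} - 136\right) \frac{1}{17441} = \left(- \frac{86976}{11}\right) \frac{1}{17441} = - \frac{86976}{191851}$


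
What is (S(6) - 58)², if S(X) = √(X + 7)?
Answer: (58 - √13)² ≈ 2958.8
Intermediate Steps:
S(X) = √(7 + X)
(S(6) - 58)² = (√(7 + 6) - 58)² = (√13 - 58)² = (-58 + √13)²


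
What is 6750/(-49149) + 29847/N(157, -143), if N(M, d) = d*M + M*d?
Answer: -196670967/245209822 ≈ -0.80205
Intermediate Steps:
N(M, d) = 2*M*d (N(M, d) = M*d + M*d = 2*M*d)
6750/(-49149) + 29847/N(157, -143) = 6750/(-49149) + 29847/((2*157*(-143))) = 6750*(-1/49149) + 29847/(-44902) = -750/5461 + 29847*(-1/44902) = -750/5461 - 29847/44902 = -196670967/245209822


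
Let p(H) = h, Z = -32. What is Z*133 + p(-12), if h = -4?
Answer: -4260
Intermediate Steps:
p(H) = -4
Z*133 + p(-12) = -32*133 - 4 = -4256 - 4 = -4260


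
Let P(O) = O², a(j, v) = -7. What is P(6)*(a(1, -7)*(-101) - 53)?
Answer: 23544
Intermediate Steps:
P(6)*(a(1, -7)*(-101) - 53) = 6²*(-7*(-101) - 53) = 36*(707 - 53) = 36*654 = 23544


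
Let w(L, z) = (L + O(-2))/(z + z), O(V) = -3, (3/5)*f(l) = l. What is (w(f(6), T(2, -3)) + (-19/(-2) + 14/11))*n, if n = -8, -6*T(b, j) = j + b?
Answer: -2796/11 ≈ -254.18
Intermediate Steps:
T(b, j) = -b/6 - j/6 (T(b, j) = -(j + b)/6 = -(b + j)/6 = -b/6 - j/6)
f(l) = 5*l/3
w(L, z) = (-3 + L)/(2*z) (w(L, z) = (L - 3)/(z + z) = (-3 + L)/((2*z)) = (-3 + L)*(1/(2*z)) = (-3 + L)/(2*z))
(w(f(6), T(2, -3)) + (-19/(-2) + 14/11))*n = ((-3 + (5/3)*6)/(2*(-1/6*2 - 1/6*(-3))) + (-19/(-2) + 14/11))*(-8) = ((-3 + 10)/(2*(-1/3 + 1/2)) + (-19*(-1/2) + 14*(1/11)))*(-8) = ((1/2)*7/(1/6) + (19/2 + 14/11))*(-8) = ((1/2)*6*7 + 237/22)*(-8) = (21 + 237/22)*(-8) = (699/22)*(-8) = -2796/11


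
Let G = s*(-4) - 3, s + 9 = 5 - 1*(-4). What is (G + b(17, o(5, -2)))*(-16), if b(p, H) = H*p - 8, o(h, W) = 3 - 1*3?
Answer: 176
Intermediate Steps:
o(h, W) = 0 (o(h, W) = 3 - 3 = 0)
b(p, H) = -8 + H*p
s = 0 (s = -9 + (5 - 1*(-4)) = -9 + (5 + 4) = -9 + 9 = 0)
G = -3 (G = 0*(-4) - 3 = 0 - 3 = -3)
(G + b(17, o(5, -2)))*(-16) = (-3 + (-8 + 0*17))*(-16) = (-3 + (-8 + 0))*(-16) = (-3 - 8)*(-16) = -11*(-16) = 176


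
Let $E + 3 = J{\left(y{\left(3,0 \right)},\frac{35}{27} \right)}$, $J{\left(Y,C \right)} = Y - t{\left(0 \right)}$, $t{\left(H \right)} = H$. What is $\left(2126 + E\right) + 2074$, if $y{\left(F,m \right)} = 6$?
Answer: $4203$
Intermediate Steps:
$J{\left(Y,C \right)} = Y$ ($J{\left(Y,C \right)} = Y - 0 = Y + 0 = Y$)
$E = 3$ ($E = -3 + 6 = 3$)
$\left(2126 + E\right) + 2074 = \left(2126 + 3\right) + 2074 = 2129 + 2074 = 4203$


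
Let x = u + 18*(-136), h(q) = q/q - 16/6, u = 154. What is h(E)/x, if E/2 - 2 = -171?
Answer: 5/6882 ≈ 0.00072653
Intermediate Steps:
E = -338 (E = 4 + 2*(-171) = 4 - 342 = -338)
h(q) = -5/3 (h(q) = 1 - 16*⅙ = 1 - 8/3 = -5/3)
x = -2294 (x = 154 + 18*(-136) = 154 - 2448 = -2294)
h(E)/x = -5/3/(-2294) = -5/3*(-1/2294) = 5/6882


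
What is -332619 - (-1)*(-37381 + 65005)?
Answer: -304995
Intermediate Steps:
-332619 - (-1)*(-37381 + 65005) = -332619 - (-1)*27624 = -332619 - 1*(-27624) = -332619 + 27624 = -304995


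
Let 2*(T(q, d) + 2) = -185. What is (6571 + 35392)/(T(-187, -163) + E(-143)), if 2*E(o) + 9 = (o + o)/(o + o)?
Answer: -83926/197 ≈ -426.02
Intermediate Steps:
E(o) = -4 (E(o) = -9/2 + ((o + o)/(o + o))/2 = -9/2 + ((2*o)/((2*o)))/2 = -9/2 + ((2*o)*(1/(2*o)))/2 = -9/2 + (½)*1 = -9/2 + ½ = -4)
T(q, d) = -189/2 (T(q, d) = -2 + (½)*(-185) = -2 - 185/2 = -189/2)
(6571 + 35392)/(T(-187, -163) + E(-143)) = (6571 + 35392)/(-189/2 - 4) = 41963/(-197/2) = 41963*(-2/197) = -83926/197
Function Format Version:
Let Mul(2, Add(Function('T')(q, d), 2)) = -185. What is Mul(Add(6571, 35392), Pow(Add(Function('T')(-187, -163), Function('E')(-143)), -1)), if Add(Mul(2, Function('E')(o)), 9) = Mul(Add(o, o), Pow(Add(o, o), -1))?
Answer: Rational(-83926, 197) ≈ -426.02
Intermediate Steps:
Function('E')(o) = -4 (Function('E')(o) = Add(Rational(-9, 2), Mul(Rational(1, 2), Mul(Add(o, o), Pow(Add(o, o), -1)))) = Add(Rational(-9, 2), Mul(Rational(1, 2), Mul(Mul(2, o), Pow(Mul(2, o), -1)))) = Add(Rational(-9, 2), Mul(Rational(1, 2), Mul(Mul(2, o), Mul(Rational(1, 2), Pow(o, -1))))) = Add(Rational(-9, 2), Mul(Rational(1, 2), 1)) = Add(Rational(-9, 2), Rational(1, 2)) = -4)
Function('T')(q, d) = Rational(-189, 2) (Function('T')(q, d) = Add(-2, Mul(Rational(1, 2), -185)) = Add(-2, Rational(-185, 2)) = Rational(-189, 2))
Mul(Add(6571, 35392), Pow(Add(Function('T')(-187, -163), Function('E')(-143)), -1)) = Mul(Add(6571, 35392), Pow(Add(Rational(-189, 2), -4), -1)) = Mul(41963, Pow(Rational(-197, 2), -1)) = Mul(41963, Rational(-2, 197)) = Rational(-83926, 197)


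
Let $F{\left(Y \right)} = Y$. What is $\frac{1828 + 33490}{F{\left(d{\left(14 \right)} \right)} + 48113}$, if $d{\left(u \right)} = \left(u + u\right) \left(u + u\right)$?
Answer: $\frac{35318}{48897} \approx 0.72229$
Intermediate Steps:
$d{\left(u \right)} = 4 u^{2}$ ($d{\left(u \right)} = 2 u 2 u = 4 u^{2}$)
$\frac{1828 + 33490}{F{\left(d{\left(14 \right)} \right)} + 48113} = \frac{1828 + 33490}{4 \cdot 14^{2} + 48113} = \frac{35318}{4 \cdot 196 + 48113} = \frac{35318}{784 + 48113} = \frac{35318}{48897}$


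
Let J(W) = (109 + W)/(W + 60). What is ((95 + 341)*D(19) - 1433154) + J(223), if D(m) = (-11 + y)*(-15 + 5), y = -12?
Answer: -377203010/283 ≈ -1.3329e+6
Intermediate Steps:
J(W) = (109 + W)/(60 + W)
D(m) = 230 (D(m) = (-11 - 12)*(-15 + 5) = -23*(-10) = 230)
((95 + 341)*D(19) - 1433154) + J(223) = ((95 + 341)*230 - 1433154) + (109 + 223)/(60 + 223) = (436*230 - 1433154) + 332/283 = (100280 - 1433154) + (1/283)*332 = -1332874 + 332/283 = -377203010/283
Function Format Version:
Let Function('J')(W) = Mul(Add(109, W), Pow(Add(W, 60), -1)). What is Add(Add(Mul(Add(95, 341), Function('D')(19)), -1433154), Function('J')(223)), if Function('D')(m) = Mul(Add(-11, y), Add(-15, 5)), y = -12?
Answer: Rational(-377203010, 283) ≈ -1.3329e+6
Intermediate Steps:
Function('J')(W) = Mul(Pow(Add(60, W), -1), Add(109, W)) (Function('J')(W) = Mul(Add(109, W), Pow(Add(60, W), -1)) = Mul(Pow(Add(60, W), -1), Add(109, W)))
Function('D')(m) = 230 (Function('D')(m) = Mul(Add(-11, -12), Add(-15, 5)) = Mul(-23, -10) = 230)
Add(Add(Mul(Add(95, 341), Function('D')(19)), -1433154), Function('J')(223)) = Add(Add(Mul(Add(95, 341), 230), -1433154), Mul(Pow(Add(60, 223), -1), Add(109, 223))) = Add(Add(Mul(436, 230), -1433154), Mul(Pow(283, -1), 332)) = Add(Add(100280, -1433154), Mul(Rational(1, 283), 332)) = Add(-1332874, Rational(332, 283)) = Rational(-377203010, 283)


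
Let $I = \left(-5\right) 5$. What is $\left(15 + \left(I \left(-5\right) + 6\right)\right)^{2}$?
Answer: $21316$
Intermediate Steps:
$I = -25$
$\left(15 + \left(I \left(-5\right) + 6\right)\right)^{2} = \left(15 + \left(\left(-25\right) \left(-5\right) + 6\right)\right)^{2} = \left(15 + \left(125 + 6\right)\right)^{2} = \left(15 + 131\right)^{2} = 146^{2} = 21316$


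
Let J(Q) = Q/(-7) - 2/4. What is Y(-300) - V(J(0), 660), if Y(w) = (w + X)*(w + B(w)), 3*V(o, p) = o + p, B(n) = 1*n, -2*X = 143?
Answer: 1336081/6 ≈ 2.2268e+5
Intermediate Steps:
X = -143/2 (X = -1/2*143 = -143/2 ≈ -71.500)
J(Q) = -1/2 - Q/7 (J(Q) = Q*(-1/7) - 2*1/4 = -Q/7 - 1/2 = -1/2 - Q/7)
B(n) = n
V(o, p) = o/3 + p/3 (V(o, p) = (o + p)/3 = o/3 + p/3)
Y(w) = 2*w*(-143/2 + w) (Y(w) = (w - 143/2)*(w + w) = (-143/2 + w)*(2*w) = 2*w*(-143/2 + w))
Y(-300) - V(J(0), 660) = -300*(-143 + 2*(-300)) - ((-1/2 - 1/7*0)/3 + (1/3)*660) = -300*(-143 - 600) - ((-1/2 + 0)/3 + 220) = -300*(-743) - ((1/3)*(-1/2) + 220) = 222900 - (-1/6 + 220) = 222900 - 1*1319/6 = 222900 - 1319/6 = 1336081/6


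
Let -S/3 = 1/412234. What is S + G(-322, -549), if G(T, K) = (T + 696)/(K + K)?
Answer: -77089405/226316466 ≈ -0.34063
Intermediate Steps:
G(T, K) = (696 + T)/(2*K) (G(T, K) = (696 + T)/((2*K)) = (696 + T)*(1/(2*K)) = (696 + T)/(2*K))
S = -3/412234 ≈ -7.2774e-6
S + G(-322, -549) = -3/412234 + (1/2)*(696 - 322)/(-549) = -3/412234 + (1/2)*(-1/549)*374 = -3/412234 - 187/549 = -77089405/226316466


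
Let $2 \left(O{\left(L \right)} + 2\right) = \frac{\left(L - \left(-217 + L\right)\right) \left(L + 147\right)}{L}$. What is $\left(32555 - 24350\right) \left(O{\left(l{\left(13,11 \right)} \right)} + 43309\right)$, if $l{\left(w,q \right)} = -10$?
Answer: $\frac{1372550451}{4} \approx 3.4314 \cdot 10^{8}$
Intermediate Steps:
$O{\left(L \right)} = -2 + \frac{31899 + 217 L}{2 L}$ ($O{\left(L \right)} = -2 + \frac{\left(L - \left(-217 + L\right)\right) \left(L + 147\right) \frac{1}{L}}{2} = -2 + \frac{217 \left(147 + L\right) \frac{1}{L}}{2} = -2 + \frac{\left(31899 + 217 L\right) \frac{1}{L}}{2} = -2 + \frac{\frac{1}{L} \left(31899 + 217 L\right)}{2} = -2 + \frac{31899 + 217 L}{2 L}$)
$\left(32555 - 24350\right) \left(O{\left(l{\left(13,11 \right)} \right)} + 43309\right) = \left(32555 - 24350\right) \left(\frac{3 \left(10633 + 71 \left(-10\right)\right)}{2 \left(-10\right)} + 43309\right) = 8205 \left(\frac{3}{2} \left(- \frac{1}{10}\right) \left(10633 - 710\right) + 43309\right) = 8205 \left(\frac{3}{2} \left(- \frac{1}{10}\right) 9923 + 43309\right) = 8205 \left(- \frac{29769}{20} + 43309\right) = 8205 \cdot \frac{836411}{20} = \frac{1372550451}{4}$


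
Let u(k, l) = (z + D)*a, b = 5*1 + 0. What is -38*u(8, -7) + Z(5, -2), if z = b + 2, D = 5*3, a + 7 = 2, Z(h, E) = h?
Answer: 4185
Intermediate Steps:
a = -5 (a = -7 + 2 = -5)
b = 5 (b = 5 + 0 = 5)
D = 15
z = 7 (z = 5 + 2 = 7)
u(k, l) = -110 (u(k, l) = (7 + 15)*(-5) = 22*(-5) = -110)
-38*u(8, -7) + Z(5, -2) = -38*(-110) + 5 = 4180 + 5 = 4185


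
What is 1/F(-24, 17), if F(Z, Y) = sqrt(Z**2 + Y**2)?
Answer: sqrt(865)/865 ≈ 0.034001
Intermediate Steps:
F(Z, Y) = sqrt(Y**2 + Z**2)
1/F(-24, 17) = 1/(sqrt(17**2 + (-24)**2)) = 1/(sqrt(289 + 576)) = 1/(sqrt(865)) = sqrt(865)/865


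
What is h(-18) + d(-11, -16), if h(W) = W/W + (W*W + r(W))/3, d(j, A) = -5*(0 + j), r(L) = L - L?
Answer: 164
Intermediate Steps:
r(L) = 0
d(j, A) = -5*j
h(W) = 1 + W²/3 (h(W) = W/W + (W*W + 0)/3 = 1 + (W² + 0)*(⅓) = 1 + W²*(⅓) = 1 + W²/3)
h(-18) + d(-11, -16) = (1 + (⅓)*(-18)²) - 5*(-11) = (1 + (⅓)*324) + 55 = (1 + 108) + 55 = 109 + 55 = 164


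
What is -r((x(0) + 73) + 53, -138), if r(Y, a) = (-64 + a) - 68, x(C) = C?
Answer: 270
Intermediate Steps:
r(Y, a) = -132 + a
-r((x(0) + 73) + 53, -138) = -(-132 - 138) = -1*(-270) = 270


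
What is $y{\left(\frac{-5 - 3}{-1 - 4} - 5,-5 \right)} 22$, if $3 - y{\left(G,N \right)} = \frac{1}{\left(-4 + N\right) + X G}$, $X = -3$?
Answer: $\frac{143}{3} \approx 47.667$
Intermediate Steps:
$y{\left(G,N \right)} = 3 - \frac{1}{-4 + N - 3 G}$ ($y{\left(G,N \right)} = 3 - \frac{1}{\left(-4 + N\right) - 3 G} = 3 - \frac{1}{-4 + N - 3 G}$)
$y{\left(\frac{-5 - 3}{-1 - 4} - 5,-5 \right)} 22 = \frac{-13 - 9 \left(\frac{-5 - 3}{-1 - 4} - 5\right) + 3 \left(-5\right)}{-4 - 5 - 3 \left(\frac{-5 - 3}{-1 - 4} - 5\right)} 22 = \frac{-13 - 9 \left(- \frac{8}{-5} - 5\right) - 15}{-4 - 5 - 3 \left(- \frac{8}{-5} - 5\right)} 22 = \frac{-13 - 9 \left(\left(-8\right) \left(- \frac{1}{5}\right) - 5\right) - 15}{-4 - 5 - 3 \left(\left(-8\right) \left(- \frac{1}{5}\right) - 5\right)} 22 = \frac{-13 - 9 \left(\frac{8}{5} - 5\right) - 15}{-4 - 5 - 3 \left(\frac{8}{5} - 5\right)} 22 = \frac{-13 - - \frac{153}{5} - 15}{-4 - 5 - - \frac{51}{5}} \cdot 22 = \frac{-13 + \frac{153}{5} - 15}{-4 - 5 + \frac{51}{5}} \cdot 22 = \frac{1}{\frac{6}{5}} \cdot \frac{13}{5} \cdot 22 = \frac{5}{6} \cdot \frac{13}{5} \cdot 22 = \frac{13}{6} \cdot 22 = \frac{143}{3}$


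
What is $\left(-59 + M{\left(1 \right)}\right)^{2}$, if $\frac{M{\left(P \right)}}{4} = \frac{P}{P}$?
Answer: $3025$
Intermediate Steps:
$M{\left(P \right)} = 4$ ($M{\left(P \right)} = 4 \frac{P}{P} = 4 \cdot 1 = 4$)
$\left(-59 + M{\left(1 \right)}\right)^{2} = \left(-59 + 4\right)^{2} = \left(-55\right)^{2} = 3025$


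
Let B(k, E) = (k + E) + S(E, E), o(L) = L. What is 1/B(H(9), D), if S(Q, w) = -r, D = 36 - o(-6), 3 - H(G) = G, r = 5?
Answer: 1/31 ≈ 0.032258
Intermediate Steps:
H(G) = 3 - G
D = 42 (D = 36 - 1*(-6) = 36 + 6 = 42)
S(Q, w) = -5 (S(Q, w) = -1*5 = -5)
B(k, E) = -5 + E + k (B(k, E) = (k + E) - 5 = (E + k) - 5 = -5 + E + k)
1/B(H(9), D) = 1/(-5 + 42 + (3 - 1*9)) = 1/(-5 + 42 + (3 - 9)) = 1/(-5 + 42 - 6) = 1/31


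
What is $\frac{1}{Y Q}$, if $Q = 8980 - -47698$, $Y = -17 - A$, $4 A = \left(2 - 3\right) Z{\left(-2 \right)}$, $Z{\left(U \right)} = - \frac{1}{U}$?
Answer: $- \frac{4}{3825765} \approx -1.0455 \cdot 10^{-6}$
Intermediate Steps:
$A = - \frac{1}{8}$ ($A = \frac{\left(2 - 3\right) \left(- \frac{1}{-2}\right)}{4} = \frac{\left(-1\right) \left(\left(-1\right) \left(- \frac{1}{2}\right)\right)}{4} = \frac{\left(-1\right) \frac{1}{2}}{4} = \frac{1}{4} \left(- \frac{1}{2}\right) = - \frac{1}{8} \approx -0.125$)
$Y = - \frac{135}{8}$ ($Y = -17 - - \frac{1}{8} = -17 + \frac{1}{8} = - \frac{135}{8} \approx -16.875$)
$Q = 56678$ ($Q = 8980 + 47698 = 56678$)
$\frac{1}{Y Q} = \frac{1}{\left(- \frac{135}{8}\right) 56678} = \frac{1}{- \frac{3825765}{4}} = - \frac{4}{3825765}$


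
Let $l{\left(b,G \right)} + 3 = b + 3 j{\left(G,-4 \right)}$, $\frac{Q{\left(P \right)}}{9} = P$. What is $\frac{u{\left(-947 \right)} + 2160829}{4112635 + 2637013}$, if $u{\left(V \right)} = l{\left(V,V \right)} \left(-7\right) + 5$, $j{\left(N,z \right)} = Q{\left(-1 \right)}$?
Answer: $\frac{2167673}{6749648} \approx 0.32115$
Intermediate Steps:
$Q{\left(P \right)} = 9 P$
$j{\left(N,z \right)} = -9$ ($j{\left(N,z \right)} = 9 \left(-1\right) = -9$)
$l{\left(b,G \right)} = -30 + b$ ($l{\left(b,G \right)} = -3 + \left(b + 3 \left(-9\right)\right) = -3 + \left(b - 27\right) = -3 + \left(-27 + b\right) = -30 + b$)
$u{\left(V \right)} = 215 - 7 V$ ($u{\left(V \right)} = \left(-30 + V\right) \left(-7\right) + 5 = \left(210 - 7 V\right) + 5 = 215 - 7 V$)
$\frac{u{\left(-947 \right)} + 2160829}{4112635 + 2637013} = \frac{\left(215 - -6629\right) + 2160829}{4112635 + 2637013} = \frac{\left(215 + 6629\right) + 2160829}{6749648} = \left(6844 + 2160829\right) \frac{1}{6749648} = 2167673 \cdot \frac{1}{6749648} = \frac{2167673}{6749648}$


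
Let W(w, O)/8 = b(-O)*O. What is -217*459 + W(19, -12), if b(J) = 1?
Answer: -99699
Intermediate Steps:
W(w, O) = 8*O (W(w, O) = 8*(1*O) = 8*O)
-217*459 + W(19, -12) = -217*459 + 8*(-12) = -99603 - 96 = -99699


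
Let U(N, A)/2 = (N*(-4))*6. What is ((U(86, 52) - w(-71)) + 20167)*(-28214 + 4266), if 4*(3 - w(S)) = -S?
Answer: -384455205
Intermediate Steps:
U(N, A) = -48*N (U(N, A) = 2*((N*(-4))*6) = 2*(-4*N*6) = 2*(-24*N) = -48*N)
w(S) = 3 + S/4 (w(S) = 3 - (-1)*S/4 = 3 + S/4)
((U(86, 52) - w(-71)) + 20167)*(-28214 + 4266) = ((-48*86 - (3 + (1/4)*(-71))) + 20167)*(-28214 + 4266) = ((-4128 - (3 - 71/4)) + 20167)*(-23948) = ((-4128 - 1*(-59/4)) + 20167)*(-23948) = ((-4128 + 59/4) + 20167)*(-23948) = (-16453/4 + 20167)*(-23948) = (64215/4)*(-23948) = -384455205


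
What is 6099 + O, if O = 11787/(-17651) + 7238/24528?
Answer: 188597317391/30924552 ≈ 6098.6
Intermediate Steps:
O = -11525257/30924552 (O = 11787*(-1/17651) + 7238*(1/24528) = -11787/17651 + 517/1752 = -11525257/30924552 ≈ -0.37269)
6099 + O = 6099 - 11525257/30924552 = 188597317391/30924552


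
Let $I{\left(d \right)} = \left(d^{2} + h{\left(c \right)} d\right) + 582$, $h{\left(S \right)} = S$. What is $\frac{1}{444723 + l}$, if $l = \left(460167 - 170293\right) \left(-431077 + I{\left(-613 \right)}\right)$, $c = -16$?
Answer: $- \frac{1}{13020115609} \approx -7.6804 \cdot 10^{-11}$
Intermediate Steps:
$I{\left(d \right)} = 582 + d^{2} - 16 d$ ($I{\left(d \right)} = \left(d^{2} - 16 d\right) + 582 = 582 + d^{2} - 16 d$)
$l = -13020560332$ ($l = \left(460167 - 170293\right) \left(-431077 + \left(582 + \left(-613\right)^{2} - -9808\right)\right) = 289874 \left(-431077 + \left(582 + 375769 + 9808\right)\right) = 289874 \left(-431077 + 386159\right) = 289874 \left(-44918\right) = -13020560332$)
$\frac{1}{444723 + l} = \frac{1}{444723 - 13020560332} = \frac{1}{-13020115609} = - \frac{1}{13020115609}$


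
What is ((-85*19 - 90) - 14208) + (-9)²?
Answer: -15832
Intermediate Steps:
((-85*19 - 90) - 14208) + (-9)² = ((-1615 - 90) - 14208) + 81 = (-1705 - 14208) + 81 = -15913 + 81 = -15832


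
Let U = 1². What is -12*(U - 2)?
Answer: 12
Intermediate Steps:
U = 1
-12*(U - 2) = -12*(1 - 2) = -12*(-1) = 12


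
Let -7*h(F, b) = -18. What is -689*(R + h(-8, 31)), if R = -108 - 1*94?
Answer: 961844/7 ≈ 1.3741e+5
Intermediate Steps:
R = -202 (R = -108 - 94 = -202)
h(F, b) = 18/7 (h(F, b) = -⅐*(-18) = 18/7)
-689*(R + h(-8, 31)) = -689*(-202 + 18/7) = -689*(-1396/7) = 961844/7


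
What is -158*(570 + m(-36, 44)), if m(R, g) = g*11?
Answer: -166532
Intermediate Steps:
m(R, g) = 11*g
-158*(570 + m(-36, 44)) = -158*(570 + 11*44) = -158*(570 + 484) = -158*1054 = -166532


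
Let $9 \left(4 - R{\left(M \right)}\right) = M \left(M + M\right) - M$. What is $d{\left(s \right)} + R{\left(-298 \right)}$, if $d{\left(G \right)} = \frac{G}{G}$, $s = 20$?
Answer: $- \frac{59287}{3} \approx -19762.0$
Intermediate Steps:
$R{\left(M \right)} = 4 - \frac{2 M^{2}}{9} + \frac{M}{9}$ ($R{\left(M \right)} = 4 - \frac{M \left(M + M\right) - M}{9} = 4 - \frac{M 2 M - M}{9} = 4 - \frac{2 M^{2} - M}{9} = 4 - \frac{- M + 2 M^{2}}{9} = 4 - \left(- \frac{M}{9} + \frac{2 M^{2}}{9}\right) = 4 - \frac{2 M^{2}}{9} + \frac{M}{9}$)
$d{\left(G \right)} = 1$
$d{\left(s \right)} + R{\left(-298 \right)} = 1 + \left(4 - \frac{2 \left(-298\right)^{2}}{9} + \frac{1}{9} \left(-298\right)\right) = 1 - \frac{59290}{3} = - \frac{59287}{3}$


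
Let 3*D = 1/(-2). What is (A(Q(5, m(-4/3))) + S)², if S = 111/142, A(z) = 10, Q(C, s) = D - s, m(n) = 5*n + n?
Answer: 2343961/20164 ≈ 116.24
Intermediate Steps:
D = -⅙ (D = (1/(-2))/3 = (1*(-½))/3 = (⅓)*(-½) = -⅙ ≈ -0.16667)
m(n) = 6*n
Q(C, s) = -⅙ - s
S = 111/142 (S = 111*(1/142) = 111/142 ≈ 0.78169)
(A(Q(5, m(-4/3))) + S)² = (10 + 111/142)² = (1531/142)² = 2343961/20164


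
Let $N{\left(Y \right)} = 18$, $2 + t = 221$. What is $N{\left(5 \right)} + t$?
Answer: $237$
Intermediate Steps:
$t = 219$ ($t = -2 + 221 = 219$)
$N{\left(5 \right)} + t = 18 + 219 = 237$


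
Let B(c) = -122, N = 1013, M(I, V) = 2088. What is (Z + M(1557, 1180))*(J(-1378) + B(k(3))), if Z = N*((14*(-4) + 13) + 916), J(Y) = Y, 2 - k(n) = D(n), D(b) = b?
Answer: -1329655500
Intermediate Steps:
k(n) = 2 - n
Z = 884349 (Z = 1013*((14*(-4) + 13) + 916) = 1013*((-56 + 13) + 916) = 1013*(-43 + 916) = 1013*873 = 884349)
(Z + M(1557, 1180))*(J(-1378) + B(k(3))) = (884349 + 2088)*(-1378 - 122) = 886437*(-1500) = -1329655500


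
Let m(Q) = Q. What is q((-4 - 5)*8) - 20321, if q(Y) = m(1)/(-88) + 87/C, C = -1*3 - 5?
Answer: -894603/44 ≈ -20332.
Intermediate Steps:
C = -8 (C = -3 - 5 = -8)
q(Y) = -479/44 (q(Y) = 1/(-88) + 87/(-8) = 1*(-1/88) + 87*(-⅛) = -1/88 - 87/8 = -479/44)
q((-4 - 5)*8) - 20321 = -479/44 - 20321 = -894603/44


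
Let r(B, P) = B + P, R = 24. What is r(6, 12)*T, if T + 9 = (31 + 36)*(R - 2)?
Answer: 26370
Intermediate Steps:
T = 1465 (T = -9 + (31 + 36)*(24 - 2) = -9 + 67*22 = -9 + 1474 = 1465)
r(6, 12)*T = (6 + 12)*1465 = 18*1465 = 26370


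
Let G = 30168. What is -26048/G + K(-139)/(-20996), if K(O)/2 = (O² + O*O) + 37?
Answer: -180039997/39587958 ≈ -4.5478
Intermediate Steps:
K(O) = 74 + 4*O² (K(O) = 2*((O² + O*O) + 37) = 2*((O² + O²) + 37) = 2*(2*O² + 37) = 2*(37 + 2*O²) = 74 + 4*O²)
-26048/G + K(-139)/(-20996) = -26048/30168 + (74 + 4*(-139)²)/(-20996) = -26048*1/30168 + (74 + 4*19321)*(-1/20996) = -3256/3771 + (74 + 77284)*(-1/20996) = -3256/3771 + 77358*(-1/20996) = -3256/3771 - 38679/10498 = -180039997/39587958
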